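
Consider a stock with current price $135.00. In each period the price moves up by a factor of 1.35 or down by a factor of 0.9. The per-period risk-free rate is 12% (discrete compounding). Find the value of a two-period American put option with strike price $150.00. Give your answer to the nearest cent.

Risk-neutral probability p = (1 + 0.12 − 0.9)/(1.35 − 0.9) = 0.2200/0.4500 = 0.4889
Terminal stock prices: S_uu = 246, S_ud = 164, S_dd = 109.4
Terminal payoffs (K − S): max(-96.04, 0) = 0, max(-14.03, 0) = 0, max(40.65, 0) = 40.65
Node u (S = 182.2): continuation = 1/1.12·[0.4889·0.0000 + 0.5111·0.0000] = 0.0000; exercise value = 0.0000 ≤ continuation, so V_u = 0.0000
Node d (S = 121.5): continuation = 1/1.12·[0.4889·0.0000 + 0.5111·40.6500] = 18.5506; exercise value = 28.5000 > continuation, so V_d = 28.5000 (exercise)
Node 0 (S = 135): continuation = 1/1.12·[0.4889·0.0000 + 0.5111·28.5000] = 13.0060; exercise value = 15.0000 > continuation, so V_0 = 15.0000 (exercise)

$15.00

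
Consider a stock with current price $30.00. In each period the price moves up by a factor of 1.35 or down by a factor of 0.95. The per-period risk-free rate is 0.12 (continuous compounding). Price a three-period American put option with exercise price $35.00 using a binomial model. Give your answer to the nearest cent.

Risk-neutral probability p = (e^0.12 − 0.95)/(1.35 − 0.95) = 0.1775/0.4000 = 0.4437
Terminal stock prices: S_uuu = 73.81, S_uud = 51.94, S_udd = 36.55, S_ddd = 25.72
Terminal payoffs (K − S): max(-38.81, 0) = 0, max(-16.94, 0) = 0, max(-1.551, 0) = 0, max(9.279, 0) = 9.279
Node uu (S = 54.68): continuation = e^(−0.12)·[0.4437·0.0000 + 0.5563·0.0000] = 0.0000; exercise value = 0.0000 ≤ continuation, so V_uu = 0.0000
Node ud (S = 38.48): continuation = e^(−0.12)·[0.4437·0.0000 + 0.5563·0.0000] = 0.0000; exercise value = 0.0000 ≤ continuation, so V_ud = 0.0000
Node dd (S = 27.07): continuation = e^(−0.12)·[0.4437·0.0000 + 0.5563·9.2788] = 4.5777; exercise value = 7.9250 > continuation, so V_dd = 7.9250 (exercise)
Node u (S = 40.5): continuation = e^(−0.12)·[0.4437·0.0000 + 0.5563·0.0000] = 0.0000; exercise value = 0.0000 ≤ continuation, so V_u = 0.0000
Node d (S = 28.5): continuation = e^(−0.12)·[0.4437·0.0000 + 0.5563·7.9250] = 3.9099; exercise value = 6.5000 > continuation, so V_d = 6.5000 (exercise)
Node 0 (S = 30): continuation = e^(−0.12)·[0.4437·0.0000 + 0.5563·6.5000] = 3.2068; exercise value = 5.0000 > continuation, so V_0 = 5.0000 (exercise)

$5.00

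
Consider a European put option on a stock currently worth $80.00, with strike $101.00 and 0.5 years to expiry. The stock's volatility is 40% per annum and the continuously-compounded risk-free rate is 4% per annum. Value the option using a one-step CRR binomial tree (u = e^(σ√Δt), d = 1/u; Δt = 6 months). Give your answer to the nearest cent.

CRR parameters: u = e^(σ√Δt) = e^(0.4·√0.5) = 1.3269, d = 1/u = 0.7536
Per-period rate: rΔt = 0.04·0.5 = 0.02, so R = e^0.02 = 1.0202
Risk-neutral probability p = (e^0.02 − 0.7536)/(1.3269 − 0.7536) = 0.2666/0.5733 = 0.4650
Terminal stock prices: S_u = 106.2, S_d = 60.29
Terminal payoffs (K − S): max(-5.152, 0) = 0, max(40.71, 0) = 40.71
Node 0 (S = 80): V_0 = e^(−0.02)·[0.4650·0.0000 + 0.5350·40.7089] = 21.3482

$21.35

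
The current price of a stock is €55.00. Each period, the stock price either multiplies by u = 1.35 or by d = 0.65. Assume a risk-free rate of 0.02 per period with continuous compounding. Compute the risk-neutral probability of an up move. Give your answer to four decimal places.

Risk-neutral probability p = (e^0.02 − 0.65)/(1.35 − 0.65) = 0.3702/0.7000 = 0.5289

p = 0.5289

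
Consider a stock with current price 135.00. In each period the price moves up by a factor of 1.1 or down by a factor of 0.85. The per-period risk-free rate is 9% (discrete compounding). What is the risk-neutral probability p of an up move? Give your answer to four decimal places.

Risk-neutral probability p = (1 + 0.09 − 0.85)/(1.1 − 0.85) = 0.2400/0.2500 = 0.9600

p = 0.9600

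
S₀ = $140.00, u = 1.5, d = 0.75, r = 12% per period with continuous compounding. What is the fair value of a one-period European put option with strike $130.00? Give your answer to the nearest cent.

$11.01

Risk-neutral probability p = (e^0.12 − 0.75)/(1.5 − 0.75) = 0.3775/0.7500 = 0.5033
Terminal stock prices: S_u = 210, S_d = 105
Terminal payoffs (K − S): max(-80, 0) = 0, max(25, 0) = 25
Node 0 (S = 140): V_0 = e^(−0.12)·[0.5033·0.0000 + 0.4967·25.0000] = 11.0127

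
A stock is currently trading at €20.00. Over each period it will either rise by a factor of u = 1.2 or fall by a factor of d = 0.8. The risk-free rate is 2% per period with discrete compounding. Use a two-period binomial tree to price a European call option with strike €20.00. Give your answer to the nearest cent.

€2.56

Risk-neutral probability p = (1 + 0.02 − 0.8)/(1.2 − 0.8) = 0.2200/0.4000 = 0.5500
Terminal stock prices: S_uu = 28.8, S_ud = 19.2, S_dd = 12.8
Terminal payoffs (S − K): max(8.8, 0) = 8.8, max(-0.8, 0) = 0, max(-7.2, 0) = 0
Node u (S = 24): V_u = 1/1.02·[0.5500·8.8000 + 0.4500·0.0000] = 4.7451
Node d (S = 16): V_d = 1/1.02·[0.5500·0.0000 + 0.4500·0.0000] = 0.0000
Node 0 (S = 20): V_0 = 1/1.02·[0.5500·4.7451 + 0.4500·0.0000] = 2.5586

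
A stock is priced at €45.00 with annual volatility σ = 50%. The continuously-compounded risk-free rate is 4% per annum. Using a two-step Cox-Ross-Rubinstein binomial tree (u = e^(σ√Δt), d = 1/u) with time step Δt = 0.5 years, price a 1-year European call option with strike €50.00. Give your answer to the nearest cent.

€7.69

CRR parameters: u = e^(σ√Δt) = e^(0.5·√0.5) = 1.4241, d = 1/u = 0.7022
Per-period rate: rΔt = 0.04·0.5 = 0.02, so R = e^0.02 = 1.0202
Risk-neutral probability p = (e^0.02 − 0.7022)/(1.4241 − 0.7022) = 0.3180/0.7219 = 0.4405
Terminal stock prices: S_uu = 91.27, S_ud = 45, S_dd = 22.19
Terminal payoffs (S − K): max(41.27, 0) = 41.27, max(-5, 0) = 0, max(-27.81, 0) = 0
Node u (S = 64.09): V_u = e^(−0.02)·[0.4405·41.2652 + 0.5595·0.0000] = 17.8175
Node d (S = 31.6): V_d = e^(−0.02)·[0.4405·0.0000 + 0.5595·0.0000] = 0.0000
Node 0 (S = 45): V_0 = e^(−0.02)·[0.4405·17.8175 + 0.5595·0.0000] = 7.6933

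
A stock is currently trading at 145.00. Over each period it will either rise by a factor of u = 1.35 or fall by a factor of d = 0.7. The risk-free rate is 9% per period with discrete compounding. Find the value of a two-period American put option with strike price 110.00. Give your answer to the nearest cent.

5.25

Risk-neutral probability p = (1 + 0.09 − 0.7)/(1.35 − 0.7) = 0.3900/0.6500 = 0.6000
Terminal stock prices: S_uu = 264.3, S_ud = 137, S_dd = 71.05
Terminal payoffs (K − S): max(-154.3, 0) = 0, max(-27.02, 0) = 0, max(38.95, 0) = 38.95
Node u (S = 195.8): continuation = 1/1.09·[0.6000·0.0000 + 0.4000·0.0000] = 0.0000; exercise value = 0.0000 ≤ continuation, so V_u = 0.0000
Node d (S = 101.5): continuation = 1/1.09·[0.6000·0.0000 + 0.4000·38.9500] = 14.2936; exercise value = 8.5000 ≤ continuation, so V_d = 14.2936
Node 0 (S = 145): continuation = 1/1.09·[0.6000·0.0000 + 0.4000·14.2936] = 5.2453; exercise value = 0.0000 ≤ continuation, so V_0 = 5.2453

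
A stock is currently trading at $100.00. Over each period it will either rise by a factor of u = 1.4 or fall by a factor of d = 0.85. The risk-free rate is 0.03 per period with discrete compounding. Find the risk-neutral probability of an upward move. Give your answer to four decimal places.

p = 0.3273

Risk-neutral probability p = (1 + 0.03 − 0.85)/(1.4 − 0.85) = 0.1800/0.5500 = 0.3273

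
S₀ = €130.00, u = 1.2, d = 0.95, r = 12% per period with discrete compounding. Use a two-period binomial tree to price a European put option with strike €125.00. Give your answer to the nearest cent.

€0.63

Risk-neutral probability p = (1 + 0.12 − 0.95)/(1.2 − 0.95) = 0.1700/0.2500 = 0.6800
Terminal stock prices: S_uu = 187.2, S_ud = 148.2, S_dd = 117.3
Terminal payoffs (K − S): max(-62.2, 0) = 0, max(-23.2, 0) = 0, max(7.675, 0) = 7.675
Node u (S = 156): V_u = 1/1.12·[0.6800·0.0000 + 0.3200·0.0000] = 0.0000
Node d (S = 123.5): V_d = 1/1.12·[0.6800·0.0000 + 0.3200·7.6750] = 2.1929
Node 0 (S = 130): V_0 = 1/1.12·[0.6800·0.0000 + 0.3200·2.1929] = 0.6265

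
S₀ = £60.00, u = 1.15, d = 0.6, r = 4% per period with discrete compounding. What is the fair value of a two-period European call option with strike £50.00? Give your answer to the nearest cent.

£17.37

Risk-neutral probability p = (1 + 0.04 − 0.6)/(1.15 − 0.6) = 0.4400/0.5500 = 0.8000
Terminal stock prices: S_uu = 79.35, S_ud = 41.4, S_dd = 21.6
Terminal payoffs (S − K): max(29.35, 0) = 29.35, max(-8.6, 0) = 0, max(-28.4, 0) = 0
Node u (S = 69): V_u = 1/1.04·[0.8000·29.3500 + 0.2000·0.0000] = 22.5769
Node d (S = 36): V_d = 1/1.04·[0.8000·0.0000 + 0.2000·0.0000] = 0.0000
Node 0 (S = 60): V_0 = 1/1.04·[0.8000·22.5769 + 0.2000·0.0000] = 17.3669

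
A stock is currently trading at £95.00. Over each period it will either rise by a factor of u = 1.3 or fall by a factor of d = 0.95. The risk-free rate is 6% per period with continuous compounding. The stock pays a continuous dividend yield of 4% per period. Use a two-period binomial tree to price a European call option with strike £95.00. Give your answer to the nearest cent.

£8.69

Per-period risk-free factor R = e^0.06 = 1.0618; dividend-adjusted growth = e^(0.06−0.04) = 1.0202.
Risk-neutral probability p = (1.0202 − 0.95)/(1.3 − 0.95) = 0.0702/0.3500 = 0.2006
Terminal stock prices: S_uu = 160.6, S_ud = 117.3, S_dd = 85.74
Terminal payoffs (S − K): max(65.55, 0) = 65.55, max(22.32, 0) = 22.32, max(-9.263, 0) = 0
Node u (S = 123.5): V_u = e^(−0.06)·[0.2006·65.5500 + 0.7994·22.3250] = 29.1899
Node d (S = 90.25): V_d = e^(−0.06)·[0.2006·22.3250 + 0.7994·0.0000] = 4.2171
Node 0 (S = 95): V_0 = e^(−0.06)·[0.2006·29.1899 + 0.7994·4.2171] = 8.6887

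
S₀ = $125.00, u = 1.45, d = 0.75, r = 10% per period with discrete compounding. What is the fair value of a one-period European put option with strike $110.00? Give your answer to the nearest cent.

Risk-neutral probability p = (1 + 0.1 − 0.75)/(1.45 − 0.75) = 0.3500/0.7000 = 0.5000
Terminal stock prices: S_u = 181.2, S_d = 93.75
Terminal payoffs (K − S): max(-71.25, 0) = 0, max(16.25, 0) = 16.25
Node 0 (S = 125): V_0 = 1/1.1·[0.5000·0.0000 + 0.5000·16.2500] = 7.3864

$7.39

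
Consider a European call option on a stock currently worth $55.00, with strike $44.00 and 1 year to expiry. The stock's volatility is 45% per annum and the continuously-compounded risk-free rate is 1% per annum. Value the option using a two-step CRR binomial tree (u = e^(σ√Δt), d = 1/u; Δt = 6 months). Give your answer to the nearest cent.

$16.25

CRR parameters: u = e^(σ√Δt) = e^(0.45·√0.5) = 1.3746, d = 1/u = 0.7275
Per-period rate: rΔt = 0.01·0.5 = 0.005, so R = e^0.005 = 1.0050
Risk-neutral probability p = (e^0.005 − 0.7275)/(1.3746 − 0.7275) = 0.2776/0.6472 = 0.4289
Terminal stock prices: S_uu = 103.9, S_ud = 55, S_dd = 29.11
Terminal payoffs (S − K): max(59.93, 0) = 59.93, max(11, 0) = 11, max(-14.89, 0) = 0
Node u (S = 75.61): V_u = e^(−0.005)·[0.4289·59.9312 + 0.5711·11.0000] = 31.8251
Node d (S = 40.01): V_d = e^(−0.005)·[0.4289·11.0000 + 0.5711·0.0000] = 4.6939
Node 0 (S = 55): V_0 = e^(−0.005)·[0.4289·31.8251 + 0.5711·4.6939] = 16.2480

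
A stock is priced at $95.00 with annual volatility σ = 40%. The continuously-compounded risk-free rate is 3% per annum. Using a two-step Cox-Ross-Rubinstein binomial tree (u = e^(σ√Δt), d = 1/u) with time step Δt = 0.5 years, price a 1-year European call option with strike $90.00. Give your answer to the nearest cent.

CRR parameters: u = e^(σ√Δt) = e^(0.4·√0.5) = 1.3269, d = 1/u = 0.7536
Per-period rate: rΔt = 0.03·0.5 = 0.015, so R = e^0.015 = 1.0151
Risk-neutral probability p = (e^0.015 − 0.7536)/(1.3269 − 0.7536) = 0.2615/0.5733 = 0.4561
Terminal stock prices: S_uu = 167.3, S_ud = 95, S_dd = 53.96
Terminal payoffs (S − K): max(77.26, 0) = 77.26, max(5, 0) = 5, max(-36.04, 0) = 0
Node u (S = 126.1): V_u = e^(−0.015)·[0.4561·77.2621 + 0.5439·5.0000] = 37.3951
Node d (S = 71.6): V_d = e^(−0.015)·[0.4561·5.0000 + 0.5439·0.0000] = 2.2466
Node 0 (S = 95): V_0 = e^(−0.015)·[0.4561·37.3951 + 0.5439·2.2466] = 18.0064

$18.01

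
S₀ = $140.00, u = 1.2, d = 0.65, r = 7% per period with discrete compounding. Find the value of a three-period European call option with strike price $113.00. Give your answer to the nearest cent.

Risk-neutral probability p = (1 + 0.07 − 0.65)/(1.2 − 0.65) = 0.4200/0.5500 = 0.7636
Terminal stock prices: S_uuu = 241.9, S_uud = 131, S_udd = 70.98, S_ddd = 38.45
Terminal payoffs (S − K): max(128.9, 0) = 128.9, max(18.04, 0) = 18.04, max(-42.02, 0) = 0, max(-74.55, 0) = 0
Node uu (S = 201.6): V_uu = 1/1.07·[0.7636·128.9200 + 0.2364·18.0400] = 95.9925
Node ud (S = 109.2): V_ud = 1/1.07·[0.7636·18.0400 + 0.2364·0.0000] = 12.8748
Node dd (S = 59.15): V_dd = 1/1.07·[0.7636·0.0000 + 0.2364·0.0000] = 0.0000
Node u (S = 168): V_u = 1/1.07·[0.7636·95.9925 + 0.2364·12.8748] = 71.3519
Node d (S = 91): V_d = 1/1.07·[0.7636·12.8748 + 0.2364·0.0000] = 9.1884
Node 0 (S = 140): V_0 = 1/1.07·[0.7636·71.3519 + 0.2364·9.1884] = 52.9521

$52.95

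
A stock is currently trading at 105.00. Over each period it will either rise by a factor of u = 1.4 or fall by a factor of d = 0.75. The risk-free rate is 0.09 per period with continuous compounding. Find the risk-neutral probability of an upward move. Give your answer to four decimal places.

Risk-neutral probability p = (e^0.09 − 0.75)/(1.4 − 0.75) = 0.3442/0.6500 = 0.5295

p = 0.5295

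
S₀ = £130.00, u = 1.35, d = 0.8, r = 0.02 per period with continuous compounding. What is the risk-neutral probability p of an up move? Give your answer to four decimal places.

Risk-neutral probability p = (e^0.02 − 0.8)/(1.35 − 0.8) = 0.2202/0.5500 = 0.4004

p = 0.4004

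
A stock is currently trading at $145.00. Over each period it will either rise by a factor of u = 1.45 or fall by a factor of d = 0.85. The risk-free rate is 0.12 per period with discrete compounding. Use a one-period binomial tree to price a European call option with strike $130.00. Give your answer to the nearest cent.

$32.24

Risk-neutral probability p = (1 + 0.12 − 0.85)/(1.45 − 0.85) = 0.2700/0.6000 = 0.4500
Terminal stock prices: S_u = 210.2, S_d = 123.2
Terminal payoffs (S − K): max(80.25, 0) = 80.25, max(-6.75, 0) = 0
Node 0 (S = 145): V_0 = 1/1.12·[0.4500·80.2500 + 0.5500·0.0000] = 32.2433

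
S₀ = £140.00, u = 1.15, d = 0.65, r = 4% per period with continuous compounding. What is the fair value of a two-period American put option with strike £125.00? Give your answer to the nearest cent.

£10.34

Risk-neutral probability p = (e^0.04 − 0.65)/(1.15 − 0.65) = 0.3908/0.5000 = 0.7816
Terminal stock prices: S_uu = 185.1, S_ud = 104.7, S_dd = 59.15
Terminal payoffs (K − S): max(-60.15, 0) = 0, max(20.35, 0) = 20.35, max(65.85, 0) = 65.85
Node u (S = 161): continuation = e^(−0.04)·[0.7816·0.0000 + 0.2184·20.3500] = 4.2697; exercise value = 0.0000 ≤ continuation, so V_u = 4.2697
Node d (S = 91): continuation = e^(−0.04)·[0.7816·20.3500 + 0.2184·65.8500] = 29.0987; exercise value = 34.0000 > continuation, so V_d = 34.0000 (exercise)
Node 0 (S = 140): continuation = e^(−0.04)·[0.7816·4.2697 + 0.2184·34.0000] = 10.3402; exercise value = 0.0000 ≤ continuation, so V_0 = 10.3402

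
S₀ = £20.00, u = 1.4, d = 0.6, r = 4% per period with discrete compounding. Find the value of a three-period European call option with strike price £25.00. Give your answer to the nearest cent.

£4.42

Risk-neutral probability p = (1 + 0.04 − 0.6)/(1.4 − 0.6) = 0.4400/0.8000 = 0.5500
Terminal stock prices: S_uuu = 54.88, S_uud = 23.52, S_udd = 10.08, S_ddd = 4.32
Terminal payoffs (S − K): max(29.88, 0) = 29.88, max(-1.48, 0) = 0, max(-14.92, 0) = 0, max(-20.68, 0) = 0
Node uu (S = 39.2): V_uu = 1/1.04·[0.5500·29.8800 + 0.4500·0.0000] = 15.8019
Node ud (S = 16.8): V_ud = 1/1.04·[0.5500·0.0000 + 0.4500·0.0000] = 0.0000
Node dd (S = 7.2): V_dd = 1/1.04·[0.5500·0.0000 + 0.4500·0.0000] = 0.0000
Node u (S = 28): V_u = 1/1.04·[0.5500·15.8019 + 0.4500·0.0000] = 8.3568
Node d (S = 12): V_d = 1/1.04·[0.5500·0.0000 + 0.4500·0.0000] = 0.0000
Node 0 (S = 20): V_0 = 1/1.04·[0.5500·8.3568 + 0.4500·0.0000] = 4.4195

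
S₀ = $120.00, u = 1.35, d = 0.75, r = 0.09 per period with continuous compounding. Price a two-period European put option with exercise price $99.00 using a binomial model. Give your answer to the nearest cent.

Risk-neutral probability p = (e^0.09 − 0.75)/(1.35 − 0.75) = 0.3442/0.6000 = 0.5736
Terminal stock prices: S_uu = 218.7, S_ud = 121.5, S_dd = 67.5
Terminal payoffs (K − S): max(-119.7, 0) = 0, max(-22.5, 0) = 0, max(31.5, 0) = 31.5
Node u (S = 162): V_u = e^(−0.09)·[0.5736·0.0000 + 0.4264·0.0000] = 0.0000
Node d (S = 90): V_d = e^(−0.09)·[0.5736·0.0000 + 0.4264·31.5000] = 12.2749
Node 0 (S = 120): V_0 = e^(−0.09)·[0.5736·0.0000 + 0.4264·12.2749] = 4.7833

$4.78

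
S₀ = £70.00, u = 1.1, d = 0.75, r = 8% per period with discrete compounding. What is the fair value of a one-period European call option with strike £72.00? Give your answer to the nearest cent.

Risk-neutral probability p = (1 + 0.08 − 0.75)/(1.1 − 0.75) = 0.3300/0.3500 = 0.9429
Terminal stock prices: S_u = 77, S_d = 52.5
Terminal payoffs (S − K): max(5, 0) = 5, max(-19.5, 0) = 0
Node 0 (S = 70): V_0 = 1/1.08·[0.9429·5.0000 + 0.0571·0.0000] = 4.3651

£4.37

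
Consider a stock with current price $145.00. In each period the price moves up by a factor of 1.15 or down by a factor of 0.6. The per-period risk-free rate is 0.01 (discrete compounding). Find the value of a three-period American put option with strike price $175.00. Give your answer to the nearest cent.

$44.35

Risk-neutral probability p = (1 + 0.01 − 0.6)/(1.15 − 0.6) = 0.4100/0.5500 = 0.7455
Terminal stock prices: S_uuu = 220.5, S_uud = 115.1, S_udd = 60.03, S_ddd = 31.32
Terminal payoffs (K − S): max(-45.53, 0) = 0, max(59.94, 0) = 59.94, max(115, 0) = 115, max(143.7, 0) = 143.7
Node uu (S = 191.8): continuation = 1/1.01·[0.7455·0.0000 + 0.2545·59.9425] = 15.1070; exercise value = 0.0000 ≤ continuation, so V_uu = 15.1070
Node ud (S = 100): continuation = 1/1.01·[0.7455·59.9425 + 0.2545·114.9700] = 73.2173; exercise value = 74.9500 > continuation, so V_ud = 74.9500 (exercise)
Node dd (S = 52.2): continuation = 1/1.01·[0.7455·114.9700 + 0.2545·143.6800] = 121.0673; exercise value = 122.8000 > continuation, so V_dd = 122.8000 (exercise)
Node u (S = 166.8): continuation = 1/1.01·[0.7455·15.1070 + 0.2545·74.9500] = 30.0394; exercise value = 8.2500 ≤ continuation, so V_u = 30.0394
Node d (S = 87): continuation = 1/1.01·[0.7455·74.9500 + 0.2545·122.8000] = 86.2673; exercise value = 88.0000 > continuation, so V_d = 88.0000 (exercise)
Node 0 (S = 145): continuation = 1/1.01·[0.7455·30.0394 + 0.2545·88.0000] = 44.3495; exercise value = 30.0000 ≤ continuation, so V_0 = 44.3495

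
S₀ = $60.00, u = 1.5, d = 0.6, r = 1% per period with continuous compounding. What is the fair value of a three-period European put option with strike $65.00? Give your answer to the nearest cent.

Risk-neutral probability p = (e^0.01 − 0.6)/(1.5 − 0.6) = 0.4101/0.9000 = 0.4556
Terminal stock prices: S_uuu = 202.5, S_uud = 81, S_udd = 32.4, S_ddd = 12.96
Terminal payoffs (K − S): max(-137.5, 0) = 0, max(-16, 0) = 0, max(32.6, 0) = 32.6, max(52.04, 0) = 52.04
Node uu (S = 135): V_uu = e^(−0.01)·[0.4556·0.0000 + 0.5444·0.0000] = 0.0000
Node ud (S = 54): V_ud = e^(−0.01)·[0.4556·0.0000 + 0.5444·32.6000] = 17.5705
Node dd (S = 21.6): V_dd = e^(−0.01)·[0.4556·32.6000 + 0.5444·52.0400] = 42.7532
Node u (S = 90): V_u = e^(−0.01)·[0.4556·0.0000 + 0.5444·17.5705] = 9.4700
Node d (S = 36): V_d = e^(−0.01)·[0.4556·17.5705 + 0.5444·42.7532] = 30.9685
Node 0 (S = 60): V_0 = e^(−0.01)·[0.4556·9.4700 + 0.5444·30.9685] = 20.9628

$20.96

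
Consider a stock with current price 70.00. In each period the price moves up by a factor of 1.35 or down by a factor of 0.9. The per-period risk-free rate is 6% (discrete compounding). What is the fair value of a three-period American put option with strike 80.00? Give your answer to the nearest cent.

10.76

Risk-neutral probability p = (1 + 0.06 − 0.9)/(1.35 − 0.9) = 0.1600/0.4500 = 0.3556
Terminal stock prices: S_uuu = 172.2, S_uud = 114.8, S_udd = 76.55, S_ddd = 51.03
Terminal payoffs (K − S): max(-92.23, 0) = 0, max(-34.82, 0) = 0, max(3.455, 0) = 3.455, max(28.97, 0) = 28.97
Node uu (S = 127.6): continuation = 1/1.06·[0.3556·0.0000 + 0.6444·0.0000] = 0.0000; exercise value = 0.0000 ≤ continuation, so V_uu = 0.0000
Node ud (S = 85.05): continuation = 1/1.06·[0.3556·0.0000 + 0.6444·3.4550] = 2.1005; exercise value = 0.0000 ≤ continuation, so V_ud = 2.1005
Node dd (S = 56.7): continuation = 1/1.06·[0.3556·3.4550 + 0.6444·28.9700] = 18.7717; exercise value = 23.3000 > continuation, so V_dd = 23.3000 (exercise)
Node u (S = 94.5): continuation = 1/1.06·[0.3556·0.0000 + 0.6444·2.1005] = 1.2770; exercise value = 0.0000 ≤ continuation, so V_u = 1.2770
Node d (S = 63): continuation = 1/1.06·[0.3556·2.1005 + 0.6444·23.3000] = 14.8702; exercise value = 17.0000 > continuation, so V_d = 17.0000 (exercise)
Node 0 (S = 70): continuation = 1/1.06·[0.3556·1.2770 + 0.6444·17.0000] = 10.7638; exercise value = 10.0000 ≤ continuation, so V_0 = 10.7638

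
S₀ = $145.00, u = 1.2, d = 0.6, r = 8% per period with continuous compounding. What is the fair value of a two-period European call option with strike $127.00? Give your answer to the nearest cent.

$45.22

Risk-neutral probability p = (e^0.08 − 0.6)/(1.2 − 0.6) = 0.4833/0.6000 = 0.8055
Terminal stock prices: S_uu = 208.8, S_ud = 104.4, S_dd = 52.2
Terminal payoffs (S − K): max(81.8, 0) = 81.8, max(-22.6, 0) = 0, max(-74.8, 0) = 0
Node u (S = 174): V_u = e^(−0.08)·[0.8055·81.8000 + 0.1945·0.0000] = 60.8224
Node d (S = 87): V_d = e^(−0.08)·[0.8055·0.0000 + 0.1945·0.0000] = 0.0000
Node 0 (S = 145): V_0 = e^(−0.08)·[0.8055·60.8224 + 0.1945·0.0000] = 45.2245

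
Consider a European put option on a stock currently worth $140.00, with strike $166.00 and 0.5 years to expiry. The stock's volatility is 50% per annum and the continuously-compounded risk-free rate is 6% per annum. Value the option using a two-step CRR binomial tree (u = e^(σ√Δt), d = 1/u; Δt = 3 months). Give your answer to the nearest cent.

$34.86

CRR parameters: u = e^(σ√Δt) = e^(0.5·√0.25) = 1.2840, d = 1/u = 0.7788
Per-period rate: rΔt = 0.06·0.25 = 0.015, so R = e^0.015 = 1.0151
Risk-neutral probability p = (e^0.015 − 0.7788)/(1.2840 − 0.7788) = 0.2363/0.5052 = 0.4677
Terminal stock prices: S_uu = 230.8, S_ud = 140, S_dd = 84.91
Terminal payoffs (K − S): max(-64.82, 0) = 0, max(26, 0) = 26, max(81.09, 0) = 81.09
Node u (S = 179.8): V_u = e^(−0.015)·[0.4677·0.0000 + 0.5323·26.0000] = 13.6328
Node d (S = 109): V_d = e^(−0.015)·[0.4677·26.0000 + 0.5323·81.0857] = 54.4965
Node 0 (S = 140): V_0 = e^(−0.015)·[0.4677·13.6328 + 0.5323·54.4965] = 34.8562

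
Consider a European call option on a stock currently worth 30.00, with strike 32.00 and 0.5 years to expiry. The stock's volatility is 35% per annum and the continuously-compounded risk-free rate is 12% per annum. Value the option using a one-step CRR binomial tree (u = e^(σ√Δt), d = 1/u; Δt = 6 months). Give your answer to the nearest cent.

3.40

CRR parameters: u = e^(σ√Δt) = e^(0.35·√0.5) = 1.2808, d = 1/u = 0.7808
Per-period rate: rΔt = 0.12·0.5 = 0.06, so R = e^0.06 = 1.0618
Risk-neutral probability p = (e^0.06 − 0.7808)/(1.2808 − 0.7808) = 0.2811/0.5000 = 0.5621
Terminal stock prices: S_u = 38.42, S_d = 23.42
Terminal payoffs (S − K): max(6.424, 0) = 6.424, max(-8.577, 0) = 0
Node 0 (S = 30): V_0 = e^(−0.06)·[0.5621·6.4241 + 0.4379·0.0000] = 3.4007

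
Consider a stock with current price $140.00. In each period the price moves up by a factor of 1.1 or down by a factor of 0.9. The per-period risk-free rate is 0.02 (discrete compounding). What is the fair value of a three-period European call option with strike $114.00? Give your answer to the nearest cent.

Risk-neutral probability p = (1 + 0.02 − 0.9)/(1.1 − 0.9) = 0.1200/0.2000 = 0.6000
Terminal stock prices: S_uuu = 186.3, S_uud = 152.5, S_udd = 124.7, S_ddd = 102.1
Terminal payoffs (S − K): max(72.34, 0) = 72.34, max(38.46, 0) = 38.46, max(10.74, 0) = 10.74, max(-11.94, 0) = 0
Node uu (S = 169.4): V_uu = 1/1.02·[0.6000·72.3400 + 0.4000·38.4600] = 57.6353
Node ud (S = 138.6): V_ud = 1/1.02·[0.6000·38.4600 + 0.4000·10.7400] = 26.8353
Node dd (S = 113.4): V_dd = 1/1.02·[0.6000·10.7400 + 0.4000·0.0000] = 6.3176
Node u (S = 154): V_u = 1/1.02·[0.6000·57.6353 + 0.4000·26.8353] = 44.4268
Node d (S = 126): V_d = 1/1.02·[0.6000·26.8353 + 0.4000·6.3176] = 18.2630
Node 0 (S = 140): V_0 = 1/1.02·[0.6000·44.4268 + 0.4000·18.2630] = 33.2953

$33.30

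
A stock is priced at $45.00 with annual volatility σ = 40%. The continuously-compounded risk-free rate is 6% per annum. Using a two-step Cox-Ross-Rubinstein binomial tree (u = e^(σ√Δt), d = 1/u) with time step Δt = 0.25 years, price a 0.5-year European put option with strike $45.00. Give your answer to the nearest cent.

$3.78

CRR parameters: u = e^(σ√Δt) = e^(0.4·√0.25) = 1.2214, d = 1/u = 0.8187
Per-period rate: rΔt = 0.06·0.25 = 0.015, so R = e^0.015 = 1.0151
Risk-neutral probability p = (e^0.015 − 0.8187)/(1.2214 − 0.8187) = 0.1964/0.4027 = 0.4877
Terminal stock prices: S_uu = 67.13, S_ud = 45, S_dd = 30.16
Terminal payoffs (K − S): max(-22.13, 0) = 0, max(0, 0) = 0, max(14.84, 0) = 14.84
Node u (S = 54.96): V_u = e^(−0.015)·[0.4877·0.0000 + 0.5123·0.0000] = 0.0000
Node d (S = 36.84): V_d = e^(−0.015)·[0.4877·0.0000 + 0.5123·14.8356] = 7.4872
Node 0 (S = 45): V_0 = e^(−0.015)·[0.4877·0.0000 + 0.5123·7.4872] = 3.7786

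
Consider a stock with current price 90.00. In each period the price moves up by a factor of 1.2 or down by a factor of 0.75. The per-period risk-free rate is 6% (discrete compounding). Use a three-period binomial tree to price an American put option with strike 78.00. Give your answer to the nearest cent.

Risk-neutral probability p = (1 + 0.06 − 0.75)/(1.2 − 0.75) = 0.3100/0.4500 = 0.6889
Terminal stock prices: S_uuu = 155.5, S_uud = 97.2, S_udd = 60.75, S_ddd = 37.97
Terminal payoffs (K − S): max(-77.52, 0) = 0, max(-19.2, 0) = 0, max(17.25, 0) = 17.25, max(40.03, 0) = 40.03
Node uu (S = 129.6): continuation = 1/1.06·[0.6889·0.0000 + 0.3111·0.0000] = 0.0000; exercise value = 0.0000 ≤ continuation, so V_uu = 0.0000
Node ud (S = 81): continuation = 1/1.06·[0.6889·0.0000 + 0.3111·17.2500] = 5.0629; exercise value = 0.0000 ≤ continuation, so V_ud = 5.0629
Node dd (S = 50.62): continuation = 1/1.06·[0.6889·17.2500 + 0.3111·40.0312] = 22.9599; exercise value = 27.3750 > continuation, so V_dd = 27.3750 (exercise)
Node u (S = 108): continuation = 1/1.06·[0.6889·0.0000 + 0.3111·5.0629] = 1.4860; exercise value = 0.0000 ≤ continuation, so V_u = 1.4860
Node d (S = 67.5): continuation = 1/1.06·[0.6889·5.0629 + 0.3111·27.3750] = 11.3249; exercise value = 10.5000 ≤ continuation, so V_d = 11.3249
Node 0 (S = 90): continuation = 1/1.06·[0.6889·1.4860 + 0.3111·11.3249] = 4.2896; exercise value = 0.0000 ≤ continuation, so V_0 = 4.2896

4.29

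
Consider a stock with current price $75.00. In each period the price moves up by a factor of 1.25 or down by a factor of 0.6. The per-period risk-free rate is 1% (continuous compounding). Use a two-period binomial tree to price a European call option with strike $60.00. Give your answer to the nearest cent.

$22.31

Risk-neutral probability p = (e^0.01 − 0.6)/(1.25 − 0.6) = 0.4101/0.6500 = 0.6308
Terminal stock prices: S_uu = 117.2, S_ud = 56.25, S_dd = 27
Terminal payoffs (S − K): max(57.19, 0) = 57.19, max(-3.75, 0) = 0, max(-33, 0) = 0
Node u (S = 93.75): V_u = e^(−0.01)·[0.6308·57.1875 + 0.3692·0.0000] = 35.7176
Node d (S = 45): V_d = e^(−0.01)·[0.6308·0.0000 + 0.3692·0.0000] = 0.0000
Node 0 (S = 75): V_0 = e^(−0.01)·[0.6308·35.7176 + 0.3692·0.0000] = 22.3081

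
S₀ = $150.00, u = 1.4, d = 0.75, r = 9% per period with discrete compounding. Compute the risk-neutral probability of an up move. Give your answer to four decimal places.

p = 0.5231

Risk-neutral probability p = (1 + 0.09 − 0.75)/(1.4 − 0.75) = 0.3400/0.6500 = 0.5231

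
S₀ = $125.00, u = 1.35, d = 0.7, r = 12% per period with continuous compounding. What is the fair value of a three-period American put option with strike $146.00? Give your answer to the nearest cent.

Risk-neutral probability p = (e^0.12 − 0.7)/(1.35 − 0.7) = 0.4275/0.6500 = 0.6577
Terminal stock prices: S_uuu = 307.5, S_uud = 159.5, S_udd = 82.69, S_ddd = 42.87
Terminal payoffs (K − S): max(-161.5, 0) = 0, max(-13.47, 0) = 0, max(63.31, 0) = 63.31, max(103.1, 0) = 103.1
Node uu (S = 227.8): continuation = e^(−0.12)·[0.6577·0.0000 + 0.3423·0.0000] = 0.0000; exercise value = 0.0000 ≤ continuation, so V_uu = 0.0000
Node ud (S = 118.1): continuation = e^(−0.12)·[0.6577·0.0000 + 0.3423·63.3125] = 19.2219; exercise value = 27.8750 > continuation, so V_ud = 27.8750 (exercise)
Node dd (S = 61.25): continuation = e^(−0.12)·[0.6577·63.3125 + 0.3423·103.1250] = 68.2404; exercise value = 84.7500 > continuation, so V_dd = 84.7500 (exercise)
Node u (S = 168.8): continuation = e^(−0.12)·[0.6577·0.0000 + 0.3423·27.8750] = 8.4630; exercise value = 0.0000 ≤ continuation, so V_u = 8.4630
Node d (S = 87.5): continuation = e^(−0.12)·[0.6577·27.8750 + 0.3423·84.7500] = 41.9904; exercise value = 58.5000 > continuation, so V_d = 58.5000 (exercise)
Node 0 (S = 125): continuation = e^(−0.12)·[0.6577·8.4630 + 0.3423·58.5000] = 22.6974; exercise value = 21.0000 ≤ continuation, so V_0 = 22.6974

$22.70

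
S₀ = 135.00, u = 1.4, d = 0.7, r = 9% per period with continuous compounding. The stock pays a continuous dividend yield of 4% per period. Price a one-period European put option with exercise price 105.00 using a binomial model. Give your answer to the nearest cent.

4.78

Per-period risk-free factor R = e^0.09 = 1.0942; dividend-adjusted growth = e^(0.09−0.04) = 1.0513.
Risk-neutral probability p = (1.0513 − 0.7)/(1.4 − 0.7) = 0.3513/0.7000 = 0.5018
Terminal stock prices: S_u = 189, S_d = 94.5
Terminal payoffs (K − S): max(-84, 0) = 0, max(10.5, 0) = 10.5
Node 0 (S = 135): V_0 = e^(−0.09)·[0.5018·0.0000 + 0.4982·10.5000] = 4.7807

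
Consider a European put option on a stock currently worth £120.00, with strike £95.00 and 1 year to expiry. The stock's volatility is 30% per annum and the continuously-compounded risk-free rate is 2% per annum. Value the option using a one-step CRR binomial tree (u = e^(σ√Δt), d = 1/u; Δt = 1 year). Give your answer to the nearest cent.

£3.24

CRR parameters: u = e^(σ√Δt) = e^(0.3·√1) = 1.3499, d = 1/u = 0.7408
Per-period rate: rΔt = 0.02·1 = 0.02, so R = e^0.02 = 1.0202
Risk-neutral probability p = (e^0.02 − 0.7408)/(1.3499 − 0.7408) = 0.2794/0.6090 = 0.4587
Terminal stock prices: S_u = 162, S_d = 88.9
Terminal payoffs (K − S): max(-66.98, 0) = 0, max(6.102, 0) = 6.102
Node 0 (S = 120): V_0 = e^(−0.02)·[0.4587·0.0000 + 0.5413·6.1018] = 3.2374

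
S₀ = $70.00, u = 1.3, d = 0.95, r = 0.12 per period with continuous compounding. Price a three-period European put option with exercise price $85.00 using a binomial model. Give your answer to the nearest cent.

Risk-neutral probability p = (e^0.12 − 0.95)/(1.3 − 0.95) = 0.1775/0.3500 = 0.5071
Terminal stock prices: S_uuu = 153.8, S_uud = 112.4, S_udd = 82.13, S_ddd = 60.02
Terminal payoffs (K − S): max(-68.79, 0) = 0, max(-27.39, 0) = 0, max(2.873, 0) = 2.873, max(24.98, 0) = 24.98
Node uu (S = 118.3): V_uu = e^(−0.12)·[0.5071·0.0000 + 0.4929·0.0000] = 0.0000
Node ud (S = 86.45): V_ud = e^(−0.12)·[0.5071·0.0000 + 0.4929·2.8725] = 1.2557
Node dd (S = 63.17): V_dd = e^(−0.12)·[0.5071·2.8725 + 0.4929·24.9838] = 12.2132
Node u (S = 91): V_u = e^(−0.12)·[0.5071·0.0000 + 0.4929·1.2557] = 0.5489
Node d (S = 66.5): V_d = e^(−0.12)·[0.5071·1.2557 + 0.4929·12.2132] = 5.9036
Node 0 (S = 70): V_0 = e^(−0.12)·[0.5071·0.5489 + 0.4929·5.9036] = 2.8275

$2.83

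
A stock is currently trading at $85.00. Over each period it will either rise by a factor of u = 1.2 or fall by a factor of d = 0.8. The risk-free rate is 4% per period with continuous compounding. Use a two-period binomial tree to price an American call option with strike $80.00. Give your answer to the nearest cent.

$14.89

Risk-neutral probability p = (e^0.04 − 0.8)/(1.2 − 0.8) = 0.2408/0.4000 = 0.6020
Terminal stock prices: S_uu = 122.4, S_ud = 81.6, S_dd = 54.4
Terminal payoffs (S − K): max(42.4, 0) = 42.4, max(1.6, 0) = 1.6, max(-25.6, 0) = 0
Node u (S = 102): continuation = e^(−0.04)·[0.6020·42.4000 + 0.3980·1.6000] = 25.1368; exercise value = 22.0000 ≤ continuation, so V_u = 25.1368
Node d (S = 68): continuation = e^(−0.04)·[0.6020·1.6000 + 0.3980·0.0000] = 0.9255; exercise value = 0.0000 ≤ continuation, so V_d = 0.9255
Node 0 (S = 85): continuation = e^(−0.04)·[0.6020·25.1368 + 0.3980·0.9255] = 14.8936; exercise value = 5.0000 ≤ continuation, so V_0 = 14.8936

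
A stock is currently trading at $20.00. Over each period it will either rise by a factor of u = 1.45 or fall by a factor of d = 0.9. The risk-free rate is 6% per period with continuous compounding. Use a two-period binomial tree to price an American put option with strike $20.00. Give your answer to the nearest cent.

Risk-neutral probability p = (e^0.06 − 0.9)/(1.45 − 0.9) = 0.1618/0.5500 = 0.2942
Terminal stock prices: S_uu = 42.05, S_ud = 26.1, S_dd = 16.2
Terminal payoffs (K − S): max(-22.05, 0) = 0, max(-6.1, 0) = 0, max(3.8, 0) = 3.8
Node u (S = 29): continuation = e^(−0.06)·[0.2942·0.0000 + 0.7058·0.0000] = 0.0000; exercise value = 0.0000 ≤ continuation, so V_u = 0.0000
Node d (S = 18): continuation = e^(−0.06)·[0.2942·0.0000 + 0.7058·3.8000] = 2.5257; exercise value = 2.0000 ≤ continuation, so V_d = 2.5257
Node 0 (S = 20): continuation = e^(−0.06)·[0.2942·0.0000 + 0.7058·2.5257] = 1.6787; exercise value = 0.0000 ≤ continuation, so V_0 = 1.6787

$1.68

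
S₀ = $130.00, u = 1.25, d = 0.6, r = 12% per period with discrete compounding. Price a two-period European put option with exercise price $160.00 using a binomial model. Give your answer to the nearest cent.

$19.55

Risk-neutral probability p = (1 + 0.12 − 0.6)/(1.25 − 0.6) = 0.5200/0.6500 = 0.8000
Terminal stock prices: S_uu = 203.1, S_ud = 97.5, S_dd = 46.8
Terminal payoffs (K − S): max(-43.12, 0) = 0, max(62.5, 0) = 62.5, max(113.2, 0) = 113.2
Node u (S = 162.5): V_u = 1/1.12·[0.8000·0.0000 + 0.2000·62.5000] = 11.1607
Node d (S = 78): V_d = 1/1.12·[0.8000·62.5000 + 0.2000·113.2000] = 64.8571
Node 0 (S = 130): V_0 = 1/1.12·[0.8000·11.1607 + 0.2000·64.8571] = 19.5536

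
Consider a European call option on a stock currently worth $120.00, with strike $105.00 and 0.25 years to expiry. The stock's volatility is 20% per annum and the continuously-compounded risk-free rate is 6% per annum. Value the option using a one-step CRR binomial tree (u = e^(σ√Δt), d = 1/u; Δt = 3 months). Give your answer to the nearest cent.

CRR parameters: u = e^(σ√Δt) = e^(0.2·√0.25) = 1.1052, d = 1/u = 0.9048
Per-period rate: rΔt = 0.06·0.25 = 0.015, so R = e^0.015 = 1.0151
Risk-neutral probability p = (e^0.015 − 0.9048)/(1.1052 − 0.9048) = 0.1103/0.2003 = 0.5505
Terminal stock prices: S_u = 132.6, S_d = 108.6
Terminal payoffs (S − K): max(27.62, 0) = 27.62, max(3.58, 0) = 3.58
Node 0 (S = 120): V_0 = e^(−0.015)·[0.5505·27.6205 + 0.4495·3.5805] = 16.5632

$16.56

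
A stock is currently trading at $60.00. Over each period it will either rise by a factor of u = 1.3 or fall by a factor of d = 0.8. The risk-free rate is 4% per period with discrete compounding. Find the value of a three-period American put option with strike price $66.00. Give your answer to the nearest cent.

$10.86

Risk-neutral probability p = (1 + 0.04 − 0.8)/(1.3 − 0.8) = 0.2400/0.5000 = 0.4800
Terminal stock prices: S_uuu = 131.8, S_uud = 81.12, S_udd = 49.92, S_ddd = 30.72
Terminal payoffs (K − S): max(-65.82, 0) = 0, max(-15.12, 0) = 0, max(16.08, 0) = 16.08, max(35.28, 0) = 35.28
Node uu (S = 101.4): continuation = 1/1.04·[0.4800·0.0000 + 0.5200·0.0000] = 0.0000; exercise value = 0.0000 ≤ continuation, so V_uu = 0.0000
Node ud (S = 62.4): continuation = 1/1.04·[0.4800·0.0000 + 0.5200·16.0800] = 8.0400; exercise value = 3.6000 ≤ continuation, so V_ud = 8.0400
Node dd (S = 38.4): continuation = 1/1.04·[0.4800·16.0800 + 0.5200·35.2800] = 25.0615; exercise value = 27.6000 > continuation, so V_dd = 27.6000 (exercise)
Node u (S = 78): continuation = 1/1.04·[0.4800·0.0000 + 0.5200·8.0400] = 4.0200; exercise value = 0.0000 ≤ continuation, so V_u = 4.0200
Node d (S = 48): continuation = 1/1.04·[0.4800·8.0400 + 0.5200·27.6000] = 17.5108; exercise value = 18.0000 > continuation, so V_d = 18.0000 (exercise)
Node 0 (S = 60): continuation = 1/1.04·[0.4800·4.0200 + 0.5200·18.0000] = 10.8554; exercise value = 6.0000 ≤ continuation, so V_0 = 10.8554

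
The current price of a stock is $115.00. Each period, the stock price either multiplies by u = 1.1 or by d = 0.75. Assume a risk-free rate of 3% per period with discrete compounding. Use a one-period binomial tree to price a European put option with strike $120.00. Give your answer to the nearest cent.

$6.55

Risk-neutral probability p = (1 + 0.03 − 0.75)/(1.1 − 0.75) = 0.2800/0.3500 = 0.8000
Terminal stock prices: S_u = 126.5, S_d = 86.25
Terminal payoffs (K − S): max(-6.5, 0) = 0, max(33.75, 0) = 33.75
Node 0 (S = 115): V_0 = 1/1.03·[0.8000·0.0000 + 0.2000·33.7500] = 6.5534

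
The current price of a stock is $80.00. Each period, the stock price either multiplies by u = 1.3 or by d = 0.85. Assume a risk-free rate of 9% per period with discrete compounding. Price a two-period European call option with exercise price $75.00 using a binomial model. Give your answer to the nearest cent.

$20.03

Risk-neutral probability p = (1 + 0.09 − 0.85)/(1.3 − 0.85) = 0.2400/0.4500 = 0.5333
Terminal stock prices: S_uu = 135.2, S_ud = 88.4, S_dd = 57.8
Terminal payoffs (S − K): max(60.2, 0) = 60.2, max(13.4, 0) = 13.4, max(-17.2, 0) = 0
Node u (S = 104): V_u = 1/1.09·[0.5333·60.2000 + 0.4667·13.4000] = 35.1927
Node d (S = 68): V_d = 1/1.09·[0.5333·13.4000 + 0.4667·0.0000] = 6.5566
Node 0 (S = 80): V_0 = 1/1.09·[0.5333·35.1927 + 0.4667·6.5566] = 20.0267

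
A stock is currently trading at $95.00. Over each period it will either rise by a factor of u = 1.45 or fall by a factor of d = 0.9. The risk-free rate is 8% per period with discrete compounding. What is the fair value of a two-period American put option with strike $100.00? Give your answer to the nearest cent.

Risk-neutral probability p = (1 + 0.08 − 0.9)/(1.45 − 0.9) = 0.1800/0.5500 = 0.3273
Terminal stock prices: S_uu = 199.7, S_ud = 124, S_dd = 76.95
Terminal payoffs (K − S): max(-99.74, 0) = 0, max(-23.98, 0) = 0, max(23.05, 0) = 23.05
Node u (S = 137.8): continuation = 1/1.08·[0.3273·0.0000 + 0.6727·0.0000] = 0.0000; exercise value = 0.0000 ≤ continuation, so V_u = 0.0000
Node d (S = 85.5): continuation = 1/1.08·[0.3273·0.0000 + 0.6727·23.0500] = 14.3577; exercise value = 14.5000 > continuation, so V_d = 14.5000 (exercise)
Node 0 (S = 95): continuation = 1/1.08·[0.3273·0.0000 + 0.6727·14.5000] = 9.0320; exercise value = 5.0000 ≤ continuation, so V_0 = 9.0320

$9.03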